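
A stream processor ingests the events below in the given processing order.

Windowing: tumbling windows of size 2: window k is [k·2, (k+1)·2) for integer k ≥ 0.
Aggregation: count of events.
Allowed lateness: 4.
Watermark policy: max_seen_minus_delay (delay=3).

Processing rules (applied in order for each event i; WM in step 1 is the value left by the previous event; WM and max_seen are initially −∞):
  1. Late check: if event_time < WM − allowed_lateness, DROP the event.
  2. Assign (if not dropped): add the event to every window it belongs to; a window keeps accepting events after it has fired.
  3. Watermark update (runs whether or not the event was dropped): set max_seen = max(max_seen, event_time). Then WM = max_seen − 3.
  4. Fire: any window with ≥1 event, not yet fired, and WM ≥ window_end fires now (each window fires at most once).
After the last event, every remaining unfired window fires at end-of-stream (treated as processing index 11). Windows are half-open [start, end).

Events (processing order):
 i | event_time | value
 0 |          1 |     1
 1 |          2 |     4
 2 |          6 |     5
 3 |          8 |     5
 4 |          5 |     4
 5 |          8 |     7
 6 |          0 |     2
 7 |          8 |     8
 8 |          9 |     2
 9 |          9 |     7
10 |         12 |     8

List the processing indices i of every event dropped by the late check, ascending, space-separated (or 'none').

i=0 t=1 v=1: → [0,2); WM=-2
i=1 t=2 v=4: → [2,4); WM=-1
i=2 t=6 v=5: → [6,8); WM=3; [0,2) fires=1
i=3 t=8 v=5: → [8,10); WM=5; [2,4) fires=1
i=4 t=5 v=4: → [4,6); WM=5
i=5 t=8 v=7: → [8,10); WM=5
i=6 t=0 v=2: DROP (t<5-4); WM=5
i=7 t=8 v=8: → [8,10); WM=5
i=8 t=9 v=2: → [8,10); WM=6; [4,6) fires=1
i=9 t=9 v=7: → [8,10); WM=6
i=10 t=12 v=8: → [12,14); WM=9; [6,8) fires=1

6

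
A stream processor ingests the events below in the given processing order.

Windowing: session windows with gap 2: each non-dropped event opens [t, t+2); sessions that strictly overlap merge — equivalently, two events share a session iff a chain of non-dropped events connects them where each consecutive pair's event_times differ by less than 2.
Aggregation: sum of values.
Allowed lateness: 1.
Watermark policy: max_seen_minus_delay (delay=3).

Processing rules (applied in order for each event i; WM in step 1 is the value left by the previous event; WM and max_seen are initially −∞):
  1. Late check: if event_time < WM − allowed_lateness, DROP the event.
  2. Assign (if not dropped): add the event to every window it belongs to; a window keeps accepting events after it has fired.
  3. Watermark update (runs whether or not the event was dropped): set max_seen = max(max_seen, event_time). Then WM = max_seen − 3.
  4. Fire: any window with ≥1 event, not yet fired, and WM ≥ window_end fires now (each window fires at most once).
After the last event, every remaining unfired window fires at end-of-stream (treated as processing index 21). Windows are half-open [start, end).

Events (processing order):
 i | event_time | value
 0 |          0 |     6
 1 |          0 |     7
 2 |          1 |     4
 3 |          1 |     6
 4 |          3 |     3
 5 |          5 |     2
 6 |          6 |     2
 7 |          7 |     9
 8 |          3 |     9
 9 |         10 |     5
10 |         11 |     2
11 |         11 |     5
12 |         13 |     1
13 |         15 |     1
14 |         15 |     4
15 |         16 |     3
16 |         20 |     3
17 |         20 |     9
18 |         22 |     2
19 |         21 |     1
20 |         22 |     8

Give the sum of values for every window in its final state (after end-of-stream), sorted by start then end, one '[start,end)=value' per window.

i=0 t=0 v=6: → [0,2); WM=-3
i=1 t=0 v=7: → [0,2); WM=-3
i=2 t=1 v=4: → [0,3); WM=-2
i=3 t=1 v=6: → [0,3); WM=-2
i=4 t=3 v=3: → [3,5); WM=0
i=5 t=5 v=2: → [5,7); WM=2
i=6 t=6 v=2: → [5,8); WM=3
i=7 t=7 v=9: → [5,9); WM=4
i=8 t=3 v=9: → [3,5); WM=4
i=9 t=10 v=5: → [10,12); WM=7
i=10 t=11 v=2: → [10,13); WM=8
i=11 t=11 v=5: → [10,13); WM=8
i=12 t=13 v=1: → [13,15); WM=10
i=13 t=15 v=1: → [15,17); WM=12
i=14 t=15 v=4: → [15,17); WM=12
i=15 t=16 v=3: → [15,18); WM=13
i=16 t=20 v=3: → [20,22); WM=17
i=17 t=20 v=9: → [20,22); WM=17
i=18 t=22 v=2: → [22,24); WM=19
i=19 t=21 v=1: → [20,24); WM=19
i=20 t=22 v=8: → [20,24); WM=19

[0,3)=23 [3,5)=12 [5,9)=13 [10,13)=12 [13,15)=1 [15,18)=8 [20,24)=23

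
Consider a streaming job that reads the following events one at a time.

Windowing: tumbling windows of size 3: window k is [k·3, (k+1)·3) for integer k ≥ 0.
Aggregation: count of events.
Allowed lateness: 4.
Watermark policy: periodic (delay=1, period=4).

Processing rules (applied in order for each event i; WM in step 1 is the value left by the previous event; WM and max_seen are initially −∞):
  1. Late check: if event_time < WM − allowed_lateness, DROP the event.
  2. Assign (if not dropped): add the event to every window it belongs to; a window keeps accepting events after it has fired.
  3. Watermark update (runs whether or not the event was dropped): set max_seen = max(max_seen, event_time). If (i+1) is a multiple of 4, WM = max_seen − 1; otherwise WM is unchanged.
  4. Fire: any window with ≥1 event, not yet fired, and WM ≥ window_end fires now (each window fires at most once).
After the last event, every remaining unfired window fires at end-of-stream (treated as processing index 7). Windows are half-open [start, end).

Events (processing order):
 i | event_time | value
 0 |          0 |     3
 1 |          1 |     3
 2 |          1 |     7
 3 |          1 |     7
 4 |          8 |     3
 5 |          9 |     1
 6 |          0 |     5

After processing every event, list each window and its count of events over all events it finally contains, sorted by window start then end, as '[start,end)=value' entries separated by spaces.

i=0 t=0 v=3: → [0,3); WM=−∞
i=1 t=1 v=3: → [0,3); WM=−∞
i=2 t=1 v=7: → [0,3); WM=−∞
i=3 t=1 v=7: → [0,3); WM=0
i=4 t=8 v=3: → [6,9); WM=0
i=5 t=9 v=1: → [9,12); WM=0
i=6 t=0 v=5: → [0,3); WM=0

[0,3)=5 [6,9)=1 [9,12)=1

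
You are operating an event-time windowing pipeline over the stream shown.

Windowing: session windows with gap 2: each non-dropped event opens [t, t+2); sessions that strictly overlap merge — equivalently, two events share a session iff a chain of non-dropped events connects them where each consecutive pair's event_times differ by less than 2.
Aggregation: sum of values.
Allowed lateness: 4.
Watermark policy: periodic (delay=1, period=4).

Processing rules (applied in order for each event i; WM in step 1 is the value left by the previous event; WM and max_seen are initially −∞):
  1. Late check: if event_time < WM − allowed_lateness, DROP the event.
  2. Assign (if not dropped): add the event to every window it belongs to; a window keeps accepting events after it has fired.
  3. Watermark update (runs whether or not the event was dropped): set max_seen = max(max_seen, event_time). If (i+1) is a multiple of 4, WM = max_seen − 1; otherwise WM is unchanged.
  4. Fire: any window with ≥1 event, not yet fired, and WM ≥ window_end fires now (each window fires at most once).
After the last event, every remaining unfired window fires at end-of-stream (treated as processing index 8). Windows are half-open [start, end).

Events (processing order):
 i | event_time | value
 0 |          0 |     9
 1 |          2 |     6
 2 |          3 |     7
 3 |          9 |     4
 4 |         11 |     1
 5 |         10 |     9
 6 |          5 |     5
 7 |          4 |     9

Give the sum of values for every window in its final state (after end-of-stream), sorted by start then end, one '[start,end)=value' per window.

i=0 t=0 v=9: → [0,2); WM=−∞
i=1 t=2 v=6: → [2,4); WM=−∞
i=2 t=3 v=7: → [2,5); WM=−∞
i=3 t=9 v=4: → [9,11); WM=8
i=4 t=11 v=1: → [11,13); WM=8
i=5 t=10 v=9: → [9,13); WM=8
i=6 t=5 v=5: → [5,7); WM=8
i=7 t=4 v=9: → [2,7); WM=10

[0,2)=9 [2,7)=27 [9,13)=14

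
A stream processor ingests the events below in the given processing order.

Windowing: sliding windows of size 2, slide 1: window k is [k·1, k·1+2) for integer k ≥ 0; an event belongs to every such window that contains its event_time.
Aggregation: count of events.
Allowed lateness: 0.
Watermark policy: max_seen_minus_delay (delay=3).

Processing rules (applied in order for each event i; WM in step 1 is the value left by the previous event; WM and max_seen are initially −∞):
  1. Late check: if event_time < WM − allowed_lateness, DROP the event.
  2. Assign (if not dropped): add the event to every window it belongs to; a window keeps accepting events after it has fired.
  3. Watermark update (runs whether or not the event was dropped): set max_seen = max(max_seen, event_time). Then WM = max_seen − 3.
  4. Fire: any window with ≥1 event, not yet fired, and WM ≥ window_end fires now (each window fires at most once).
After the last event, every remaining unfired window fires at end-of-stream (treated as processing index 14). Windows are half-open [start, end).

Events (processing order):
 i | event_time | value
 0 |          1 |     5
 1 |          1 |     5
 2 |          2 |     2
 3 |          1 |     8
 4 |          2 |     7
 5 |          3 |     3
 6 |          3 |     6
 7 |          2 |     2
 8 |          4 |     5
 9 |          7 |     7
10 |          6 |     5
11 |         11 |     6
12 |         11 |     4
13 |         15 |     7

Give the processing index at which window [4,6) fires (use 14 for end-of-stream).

11

i=0 t=1 v=5: → [1,3),[0,2); WM=-2
i=1 t=1 v=5: → [1,3),[0,2); WM=-2
i=2 t=2 v=2: → [2,4),[1,3); WM=-1
i=3 t=1 v=8: → [1,3),[0,2); WM=-1
i=4 t=2 v=7: → [2,4),[1,3); WM=-1
i=5 t=3 v=3: → [3,5),[2,4); WM=0
i=6 t=3 v=6: → [3,5),[2,4); WM=0
i=7 t=2 v=2: → [2,4),[1,3); WM=0
i=8 t=4 v=5: → [4,6),[3,5); WM=1
i=9 t=7 v=7: → [7,9),[6,8); WM=4; [0,2) fires=3 [1,3) fires=6 [2,4) fires=5
i=10 t=6 v=5: → [6,8),[5,7); WM=4
i=11 t=11 v=6: → [11,13),[10,12); WM=8; [3,5) fires=3 [4,6) fires=1 [5,7) fires=1 [6,8) fires=2
i=12 t=11 v=4: → [11,13),[10,12); WM=8
i=13 t=15 v=7: → [15,17),[14,16); WM=12; [7,9) fires=1 [10,12) fires=2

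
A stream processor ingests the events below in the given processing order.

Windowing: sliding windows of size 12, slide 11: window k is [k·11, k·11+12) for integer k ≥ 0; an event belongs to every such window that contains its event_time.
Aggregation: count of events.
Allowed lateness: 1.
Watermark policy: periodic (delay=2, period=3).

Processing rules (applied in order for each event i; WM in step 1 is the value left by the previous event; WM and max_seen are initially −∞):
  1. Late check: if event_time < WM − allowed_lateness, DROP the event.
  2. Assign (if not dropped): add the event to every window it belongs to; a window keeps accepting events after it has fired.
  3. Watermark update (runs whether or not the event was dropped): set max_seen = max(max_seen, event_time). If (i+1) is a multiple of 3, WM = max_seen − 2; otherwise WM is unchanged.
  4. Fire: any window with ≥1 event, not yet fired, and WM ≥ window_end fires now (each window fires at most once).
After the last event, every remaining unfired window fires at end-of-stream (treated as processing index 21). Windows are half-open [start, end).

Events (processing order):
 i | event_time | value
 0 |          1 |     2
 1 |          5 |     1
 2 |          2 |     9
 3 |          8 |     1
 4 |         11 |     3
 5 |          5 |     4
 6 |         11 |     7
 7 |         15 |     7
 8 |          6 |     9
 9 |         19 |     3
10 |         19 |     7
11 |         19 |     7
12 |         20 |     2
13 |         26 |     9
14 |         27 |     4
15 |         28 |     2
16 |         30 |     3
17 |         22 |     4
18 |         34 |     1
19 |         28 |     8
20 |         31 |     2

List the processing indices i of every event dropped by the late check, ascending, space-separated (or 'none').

8 17

i=0 t=1 v=2: → [0,12); WM=−∞
i=1 t=5 v=1: → [0,12); WM=−∞
i=2 t=2 v=9: → [0,12); WM=3
i=3 t=8 v=1: → [0,12); WM=3
i=4 t=11 v=3: → [11,23),[0,12); WM=3
i=5 t=5 v=4: → [0,12); WM=9
i=6 t=11 v=7: → [11,23),[0,12); WM=9
i=7 t=15 v=7: → [11,23); WM=9
i=8 t=6 v=9: DROP (t<9-1); WM=13; [0,12) fires=7
i=9 t=19 v=3: → [11,23); WM=13
i=10 t=19 v=7: → [11,23); WM=13
i=11 t=19 v=7: → [11,23); WM=17
i=12 t=20 v=2: → [11,23); WM=17
i=13 t=26 v=9: → [22,34); WM=17
i=14 t=27 v=4: → [22,34); WM=25; [11,23) fires=7
i=15 t=28 v=2: → [22,34); WM=25
i=16 t=30 v=3: → [22,34); WM=25
i=17 t=22 v=4: DROP (t<25-1); WM=28
i=18 t=34 v=1: → [33,45); WM=28
i=19 t=28 v=8: → [22,34); WM=28
i=20 t=31 v=2: → [22,34); WM=32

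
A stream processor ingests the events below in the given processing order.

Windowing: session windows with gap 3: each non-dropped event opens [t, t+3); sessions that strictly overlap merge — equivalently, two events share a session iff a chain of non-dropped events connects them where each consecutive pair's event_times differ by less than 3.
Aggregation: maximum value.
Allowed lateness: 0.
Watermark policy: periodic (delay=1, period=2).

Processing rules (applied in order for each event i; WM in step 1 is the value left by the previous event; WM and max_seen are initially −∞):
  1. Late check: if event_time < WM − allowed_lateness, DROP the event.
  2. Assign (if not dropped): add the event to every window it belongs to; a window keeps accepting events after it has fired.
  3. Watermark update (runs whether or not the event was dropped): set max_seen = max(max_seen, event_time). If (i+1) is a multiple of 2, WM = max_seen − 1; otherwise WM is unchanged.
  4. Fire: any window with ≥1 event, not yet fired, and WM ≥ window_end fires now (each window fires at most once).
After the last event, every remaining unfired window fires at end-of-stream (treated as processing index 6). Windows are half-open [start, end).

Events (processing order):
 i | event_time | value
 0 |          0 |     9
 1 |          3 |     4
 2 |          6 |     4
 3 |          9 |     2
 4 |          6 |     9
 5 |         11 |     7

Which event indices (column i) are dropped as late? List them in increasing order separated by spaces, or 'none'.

i=0 t=0 v=9: → [0,3); WM=−∞
i=1 t=3 v=4: → [3,6); WM=2
i=2 t=6 v=4: → [6,9); WM=2
i=3 t=9 v=2: → [9,12); WM=8
i=4 t=6 v=9: DROP (t<8-0); WM=8
i=5 t=11 v=7: → [9,14); WM=10

4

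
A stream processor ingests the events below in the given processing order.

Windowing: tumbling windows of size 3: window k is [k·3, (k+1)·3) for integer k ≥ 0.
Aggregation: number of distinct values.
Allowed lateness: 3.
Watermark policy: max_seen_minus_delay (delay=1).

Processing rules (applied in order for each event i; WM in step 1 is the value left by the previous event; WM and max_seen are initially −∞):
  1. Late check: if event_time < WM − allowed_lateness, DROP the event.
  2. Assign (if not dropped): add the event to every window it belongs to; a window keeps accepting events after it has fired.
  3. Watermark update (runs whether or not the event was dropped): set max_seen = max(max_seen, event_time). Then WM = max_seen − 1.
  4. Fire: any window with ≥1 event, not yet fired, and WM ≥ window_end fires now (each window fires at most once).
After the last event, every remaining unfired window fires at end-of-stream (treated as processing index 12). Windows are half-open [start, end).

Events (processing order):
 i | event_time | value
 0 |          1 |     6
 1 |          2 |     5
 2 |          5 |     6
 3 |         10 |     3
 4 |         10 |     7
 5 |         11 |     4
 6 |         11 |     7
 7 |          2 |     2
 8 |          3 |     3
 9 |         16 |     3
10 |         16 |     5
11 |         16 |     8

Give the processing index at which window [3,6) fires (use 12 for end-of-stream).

3

i=0 t=1 v=6: → [0,3); WM=0
i=1 t=2 v=5: → [0,3); WM=1
i=2 t=5 v=6: → [3,6); WM=4; [0,3) fires=2
i=3 t=10 v=3: → [9,12); WM=9; [3,6) fires=1
i=4 t=10 v=7: → [9,12); WM=9
i=5 t=11 v=4: → [9,12); WM=10
i=6 t=11 v=7: → [9,12); WM=10
i=7 t=2 v=2: DROP (t<10-3); WM=10
i=8 t=3 v=3: DROP (t<10-3); WM=10
i=9 t=16 v=3: → [15,18); WM=15; [9,12) fires=3
i=10 t=16 v=5: → [15,18); WM=15
i=11 t=16 v=8: → [15,18); WM=15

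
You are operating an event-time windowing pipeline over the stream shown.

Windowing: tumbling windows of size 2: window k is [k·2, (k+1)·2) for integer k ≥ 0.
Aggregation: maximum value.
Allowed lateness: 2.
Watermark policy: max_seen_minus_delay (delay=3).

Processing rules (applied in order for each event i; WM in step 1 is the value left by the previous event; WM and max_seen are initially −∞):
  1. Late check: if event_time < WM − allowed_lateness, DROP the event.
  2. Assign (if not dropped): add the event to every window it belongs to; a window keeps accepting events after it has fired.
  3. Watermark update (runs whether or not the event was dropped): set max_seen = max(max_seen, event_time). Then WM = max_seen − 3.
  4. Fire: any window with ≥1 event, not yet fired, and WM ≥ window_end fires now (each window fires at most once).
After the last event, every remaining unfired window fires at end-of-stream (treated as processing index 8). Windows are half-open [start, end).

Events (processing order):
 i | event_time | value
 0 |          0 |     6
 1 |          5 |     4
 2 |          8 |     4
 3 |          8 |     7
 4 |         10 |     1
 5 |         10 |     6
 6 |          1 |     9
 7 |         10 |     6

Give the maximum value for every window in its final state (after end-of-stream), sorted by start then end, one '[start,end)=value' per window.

[0,2)=6 [4,6)=4 [8,10)=7 [10,12)=6

i=0 t=0 v=6: → [0,2); WM=-3
i=1 t=5 v=4: → [4,6); WM=2; [0,2) fires=6
i=2 t=8 v=4: → [8,10); WM=5
i=3 t=8 v=7: → [8,10); WM=5
i=4 t=10 v=1: → [10,12); WM=7; [4,6) fires=4
i=5 t=10 v=6: → [10,12); WM=7
i=6 t=1 v=9: DROP (t<7-2); WM=7
i=7 t=10 v=6: → [10,12); WM=7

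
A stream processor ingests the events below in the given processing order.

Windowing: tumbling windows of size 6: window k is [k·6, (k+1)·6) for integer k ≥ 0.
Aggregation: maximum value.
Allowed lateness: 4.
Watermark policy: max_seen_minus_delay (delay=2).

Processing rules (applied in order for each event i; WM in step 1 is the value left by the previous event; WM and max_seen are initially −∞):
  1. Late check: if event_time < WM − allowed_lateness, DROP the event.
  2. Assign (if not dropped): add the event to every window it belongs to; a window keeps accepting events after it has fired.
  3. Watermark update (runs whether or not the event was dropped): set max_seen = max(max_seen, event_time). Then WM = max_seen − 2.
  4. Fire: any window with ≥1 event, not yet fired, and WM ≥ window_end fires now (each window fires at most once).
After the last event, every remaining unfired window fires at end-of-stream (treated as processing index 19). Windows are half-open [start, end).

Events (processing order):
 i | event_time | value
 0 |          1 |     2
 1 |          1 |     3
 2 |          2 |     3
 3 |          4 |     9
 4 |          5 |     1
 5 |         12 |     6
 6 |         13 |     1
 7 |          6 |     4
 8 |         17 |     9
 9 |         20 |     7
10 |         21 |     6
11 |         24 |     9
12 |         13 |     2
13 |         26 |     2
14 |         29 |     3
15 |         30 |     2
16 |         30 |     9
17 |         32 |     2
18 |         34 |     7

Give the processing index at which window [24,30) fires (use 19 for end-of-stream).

i=0 t=1 v=2: → [0,6); WM=-1
i=1 t=1 v=3: → [0,6); WM=-1
i=2 t=2 v=3: → [0,6); WM=0
i=3 t=4 v=9: → [0,6); WM=2
i=4 t=5 v=1: → [0,6); WM=3
i=5 t=12 v=6: → [12,18); WM=10; [0,6) fires=9
i=6 t=13 v=1: → [12,18); WM=11
i=7 t=6 v=4: DROP (t<11-4); WM=11
i=8 t=17 v=9: → [12,18); WM=15
i=9 t=20 v=7: → [18,24); WM=18; [12,18) fires=9
i=10 t=21 v=6: → [18,24); WM=19
i=11 t=24 v=9: → [24,30); WM=22
i=12 t=13 v=2: DROP (t<22-4); WM=22
i=13 t=26 v=2: → [24,30); WM=24; [18,24) fires=7
i=14 t=29 v=3: → [24,30); WM=27
i=15 t=30 v=2: → [30,36); WM=28
i=16 t=30 v=9: → [30,36); WM=28
i=17 t=32 v=2: → [30,36); WM=30; [24,30) fires=9
i=18 t=34 v=7: → [30,36); WM=32

17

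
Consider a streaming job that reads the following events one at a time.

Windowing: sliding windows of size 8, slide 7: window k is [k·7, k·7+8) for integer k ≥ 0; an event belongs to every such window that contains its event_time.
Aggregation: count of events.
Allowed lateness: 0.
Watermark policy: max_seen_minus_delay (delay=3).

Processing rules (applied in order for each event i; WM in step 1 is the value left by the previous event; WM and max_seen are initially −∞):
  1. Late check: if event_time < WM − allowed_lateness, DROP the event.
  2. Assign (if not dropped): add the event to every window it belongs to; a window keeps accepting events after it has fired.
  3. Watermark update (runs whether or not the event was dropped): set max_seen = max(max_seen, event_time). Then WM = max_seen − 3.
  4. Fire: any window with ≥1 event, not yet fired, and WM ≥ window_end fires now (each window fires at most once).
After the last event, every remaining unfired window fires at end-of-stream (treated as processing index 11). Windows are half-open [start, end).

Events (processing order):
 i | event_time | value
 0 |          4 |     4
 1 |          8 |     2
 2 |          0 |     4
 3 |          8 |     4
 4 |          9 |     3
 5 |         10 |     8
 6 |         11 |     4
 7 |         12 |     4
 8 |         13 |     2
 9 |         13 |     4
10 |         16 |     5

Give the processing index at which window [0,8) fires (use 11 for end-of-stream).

6

i=0 t=4 v=4: → [0,8); WM=1
i=1 t=8 v=2: → [7,15); WM=5
i=2 t=0 v=4: DROP (t<5-0); WM=5
i=3 t=8 v=4: → [7,15); WM=5
i=4 t=9 v=3: → [7,15); WM=6
i=5 t=10 v=8: → [7,15); WM=7
i=6 t=11 v=4: → [7,15); WM=8; [0,8) fires=1
i=7 t=12 v=4: → [7,15); WM=9
i=8 t=13 v=2: → [7,15); WM=10
i=9 t=13 v=4: → [7,15); WM=10
i=10 t=16 v=5: → [14,22); WM=13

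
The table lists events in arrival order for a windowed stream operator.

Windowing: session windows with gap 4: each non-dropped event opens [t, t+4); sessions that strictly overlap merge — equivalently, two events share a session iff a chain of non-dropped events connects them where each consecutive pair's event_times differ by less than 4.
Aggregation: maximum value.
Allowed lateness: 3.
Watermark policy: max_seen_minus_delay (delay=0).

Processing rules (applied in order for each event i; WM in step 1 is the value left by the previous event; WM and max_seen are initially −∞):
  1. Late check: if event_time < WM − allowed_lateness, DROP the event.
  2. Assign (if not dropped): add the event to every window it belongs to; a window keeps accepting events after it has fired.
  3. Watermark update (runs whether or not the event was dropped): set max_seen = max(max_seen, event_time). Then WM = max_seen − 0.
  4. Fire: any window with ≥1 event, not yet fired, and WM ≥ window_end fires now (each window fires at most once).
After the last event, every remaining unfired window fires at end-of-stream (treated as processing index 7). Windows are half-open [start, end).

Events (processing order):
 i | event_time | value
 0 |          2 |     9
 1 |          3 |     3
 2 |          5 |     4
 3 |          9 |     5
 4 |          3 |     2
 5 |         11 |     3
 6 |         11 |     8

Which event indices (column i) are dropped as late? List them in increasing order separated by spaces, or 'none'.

i=0 t=2 v=9: → [2,6); WM=2
i=1 t=3 v=3: → [2,7); WM=3
i=2 t=5 v=4: → [2,9); WM=5
i=3 t=9 v=5: → [9,13); WM=9
i=4 t=3 v=2: DROP (t<9-3); WM=9
i=5 t=11 v=3: → [9,15); WM=11
i=6 t=11 v=8: → [9,15); WM=11

4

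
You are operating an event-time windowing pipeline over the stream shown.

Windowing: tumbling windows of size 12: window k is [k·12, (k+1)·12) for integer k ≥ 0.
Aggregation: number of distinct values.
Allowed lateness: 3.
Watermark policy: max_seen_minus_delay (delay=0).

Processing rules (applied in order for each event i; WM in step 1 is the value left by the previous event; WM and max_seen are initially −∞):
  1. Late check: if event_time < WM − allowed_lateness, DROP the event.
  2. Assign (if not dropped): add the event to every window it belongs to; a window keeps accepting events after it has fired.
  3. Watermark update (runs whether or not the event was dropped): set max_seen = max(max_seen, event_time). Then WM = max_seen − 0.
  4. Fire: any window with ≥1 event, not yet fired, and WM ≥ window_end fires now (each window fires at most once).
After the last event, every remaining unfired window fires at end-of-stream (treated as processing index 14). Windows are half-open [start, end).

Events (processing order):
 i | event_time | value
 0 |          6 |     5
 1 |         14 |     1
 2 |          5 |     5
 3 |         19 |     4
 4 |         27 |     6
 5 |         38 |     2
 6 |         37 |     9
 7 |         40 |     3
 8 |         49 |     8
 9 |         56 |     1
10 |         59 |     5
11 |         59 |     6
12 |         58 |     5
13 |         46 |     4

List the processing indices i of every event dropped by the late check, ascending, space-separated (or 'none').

2 13

i=0 t=6 v=5: → [0,12); WM=6
i=1 t=14 v=1: → [12,24); WM=14; [0,12) fires=1
i=2 t=5 v=5: DROP (t<14-3); WM=14
i=3 t=19 v=4: → [12,24); WM=19
i=4 t=27 v=6: → [24,36); WM=27; [12,24) fires=2
i=5 t=38 v=2: → [36,48); WM=38; [24,36) fires=1
i=6 t=37 v=9: → [36,48); WM=38
i=7 t=40 v=3: → [36,48); WM=40
i=8 t=49 v=8: → [48,60); WM=49; [36,48) fires=3
i=9 t=56 v=1: → [48,60); WM=56
i=10 t=59 v=5: → [48,60); WM=59
i=11 t=59 v=6: → [48,60); WM=59
i=12 t=58 v=5: → [48,60); WM=59
i=13 t=46 v=4: DROP (t<59-3); WM=59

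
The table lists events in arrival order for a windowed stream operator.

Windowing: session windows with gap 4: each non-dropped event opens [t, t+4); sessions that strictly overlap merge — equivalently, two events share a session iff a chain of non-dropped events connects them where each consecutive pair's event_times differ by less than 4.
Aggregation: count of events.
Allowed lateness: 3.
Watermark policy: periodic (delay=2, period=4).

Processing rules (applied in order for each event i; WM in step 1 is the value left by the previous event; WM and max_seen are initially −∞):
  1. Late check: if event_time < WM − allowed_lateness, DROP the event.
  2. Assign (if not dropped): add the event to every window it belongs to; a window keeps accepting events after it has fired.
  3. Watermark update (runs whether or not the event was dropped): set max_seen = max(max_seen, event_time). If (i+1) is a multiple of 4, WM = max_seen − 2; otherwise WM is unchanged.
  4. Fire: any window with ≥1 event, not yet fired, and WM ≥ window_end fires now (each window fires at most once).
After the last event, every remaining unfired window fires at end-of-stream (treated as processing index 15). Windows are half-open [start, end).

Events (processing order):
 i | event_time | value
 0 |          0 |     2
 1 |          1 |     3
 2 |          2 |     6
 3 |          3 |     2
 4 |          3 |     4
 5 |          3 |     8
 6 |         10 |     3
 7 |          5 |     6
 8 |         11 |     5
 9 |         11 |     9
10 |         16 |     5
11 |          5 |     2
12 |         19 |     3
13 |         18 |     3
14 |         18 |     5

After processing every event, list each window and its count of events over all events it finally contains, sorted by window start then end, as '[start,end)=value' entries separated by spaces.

[0,9)=8 [10,15)=3 [16,23)=4

i=0 t=0 v=2: → [0,4); WM=−∞
i=1 t=1 v=3: → [0,5); WM=−∞
i=2 t=2 v=6: → [0,6); WM=−∞
i=3 t=3 v=2: → [0,7); WM=1
i=4 t=3 v=4: → [0,7); WM=1
i=5 t=3 v=8: → [0,7); WM=1
i=6 t=10 v=3: → [10,14); WM=1
i=7 t=5 v=6: → [0,9); WM=8
i=8 t=11 v=5: → [10,15); WM=8
i=9 t=11 v=9: → [10,15); WM=8
i=10 t=16 v=5: → [16,20); WM=8
i=11 t=5 v=2: → [0,9); WM=14
i=12 t=19 v=3: → [16,23); WM=14
i=13 t=18 v=3: → [16,23); WM=14
i=14 t=18 v=5: → [16,23); WM=14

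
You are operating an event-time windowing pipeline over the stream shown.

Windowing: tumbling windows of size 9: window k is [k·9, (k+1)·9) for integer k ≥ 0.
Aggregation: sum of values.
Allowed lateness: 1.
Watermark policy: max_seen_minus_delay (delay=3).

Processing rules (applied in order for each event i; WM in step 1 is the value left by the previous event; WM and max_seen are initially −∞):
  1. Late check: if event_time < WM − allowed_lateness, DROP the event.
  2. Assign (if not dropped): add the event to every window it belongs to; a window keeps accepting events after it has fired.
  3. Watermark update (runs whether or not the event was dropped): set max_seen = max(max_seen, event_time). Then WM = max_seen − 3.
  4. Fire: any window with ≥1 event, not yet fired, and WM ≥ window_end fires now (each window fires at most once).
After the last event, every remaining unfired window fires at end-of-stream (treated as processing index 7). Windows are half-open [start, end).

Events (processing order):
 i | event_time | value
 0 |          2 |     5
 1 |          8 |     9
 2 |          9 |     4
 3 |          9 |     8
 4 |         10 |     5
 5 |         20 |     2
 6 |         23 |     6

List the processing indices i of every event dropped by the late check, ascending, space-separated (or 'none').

none

i=0 t=2 v=5: → [0,9); WM=-1
i=1 t=8 v=9: → [0,9); WM=5
i=2 t=9 v=4: → [9,18); WM=6
i=3 t=9 v=8: → [9,18); WM=6
i=4 t=10 v=5: → [9,18); WM=7
i=5 t=20 v=2: → [18,27); WM=17; [0,9) fires=14
i=6 t=23 v=6: → [18,27); WM=20; [9,18) fires=17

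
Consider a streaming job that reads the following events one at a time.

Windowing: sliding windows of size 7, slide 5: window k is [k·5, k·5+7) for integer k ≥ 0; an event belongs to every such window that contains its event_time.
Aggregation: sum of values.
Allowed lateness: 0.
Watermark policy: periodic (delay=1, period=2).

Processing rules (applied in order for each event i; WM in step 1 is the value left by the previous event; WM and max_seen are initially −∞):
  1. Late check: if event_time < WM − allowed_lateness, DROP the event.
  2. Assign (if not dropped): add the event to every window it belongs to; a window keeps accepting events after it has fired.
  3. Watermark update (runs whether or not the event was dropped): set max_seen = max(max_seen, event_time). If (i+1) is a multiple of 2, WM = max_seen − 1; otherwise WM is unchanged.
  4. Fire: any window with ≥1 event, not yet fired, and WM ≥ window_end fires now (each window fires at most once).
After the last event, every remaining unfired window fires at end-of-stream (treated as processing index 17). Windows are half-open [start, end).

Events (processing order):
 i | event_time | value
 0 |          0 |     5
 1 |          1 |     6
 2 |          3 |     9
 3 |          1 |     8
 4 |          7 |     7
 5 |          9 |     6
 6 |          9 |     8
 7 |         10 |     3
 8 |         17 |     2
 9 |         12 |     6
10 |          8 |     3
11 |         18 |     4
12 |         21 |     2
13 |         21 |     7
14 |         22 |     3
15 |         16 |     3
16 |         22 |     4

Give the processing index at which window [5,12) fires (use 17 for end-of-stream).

i=0 t=0 v=5: → [0,7); WM=−∞
i=1 t=1 v=6: → [0,7); WM=0
i=2 t=3 v=9: → [0,7); WM=0
i=3 t=1 v=8: → [0,7); WM=2
i=4 t=7 v=7: → [5,12); WM=2
i=5 t=9 v=6: → [5,12); WM=8; [0,7) fires=28
i=6 t=9 v=8: → [5,12); WM=8
i=7 t=10 v=3: → [10,17),[5,12); WM=9
i=8 t=17 v=2: → [15,22); WM=9
i=9 t=12 v=6: → [10,17); WM=16; [5,12) fires=24
i=10 t=8 v=3: DROP (t<16-0); WM=16
i=11 t=18 v=4: → [15,22); WM=17; [10,17) fires=9
i=12 t=21 v=2: → [20,27),[15,22); WM=17
i=13 t=21 v=7: → [20,27),[15,22); WM=20
i=14 t=22 v=3: → [20,27); WM=20
i=15 t=16 v=3: DROP (t<20-0); WM=21
i=16 t=22 v=4: → [20,27); WM=21

9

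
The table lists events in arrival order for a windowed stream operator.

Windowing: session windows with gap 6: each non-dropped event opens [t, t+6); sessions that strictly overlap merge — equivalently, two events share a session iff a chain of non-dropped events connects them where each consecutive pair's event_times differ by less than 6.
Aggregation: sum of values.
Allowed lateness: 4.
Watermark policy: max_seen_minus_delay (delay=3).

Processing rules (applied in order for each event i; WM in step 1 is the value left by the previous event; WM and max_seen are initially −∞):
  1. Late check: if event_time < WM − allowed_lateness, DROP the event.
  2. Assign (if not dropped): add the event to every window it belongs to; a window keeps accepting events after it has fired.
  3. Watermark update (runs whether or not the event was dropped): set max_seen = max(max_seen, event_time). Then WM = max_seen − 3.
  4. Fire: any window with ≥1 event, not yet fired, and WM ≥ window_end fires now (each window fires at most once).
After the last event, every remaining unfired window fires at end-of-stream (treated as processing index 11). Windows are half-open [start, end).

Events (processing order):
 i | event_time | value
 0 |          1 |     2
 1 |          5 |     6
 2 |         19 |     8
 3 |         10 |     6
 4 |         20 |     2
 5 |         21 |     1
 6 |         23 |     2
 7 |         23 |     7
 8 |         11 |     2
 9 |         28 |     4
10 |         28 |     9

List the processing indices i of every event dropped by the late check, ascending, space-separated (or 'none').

i=0 t=1 v=2: → [1,7); WM=-2
i=1 t=5 v=6: → [1,11); WM=2
i=2 t=19 v=8: → [19,25); WM=16
i=3 t=10 v=6: DROP (t<16-4); WM=16
i=4 t=20 v=2: → [19,26); WM=17
i=5 t=21 v=1: → [19,27); WM=18
i=6 t=23 v=2: → [19,29); WM=20
i=7 t=23 v=7: → [19,29); WM=20
i=8 t=11 v=2: DROP (t<20-4); WM=20
i=9 t=28 v=4: → [19,34); WM=25
i=10 t=28 v=9: → [19,34); WM=25

3 8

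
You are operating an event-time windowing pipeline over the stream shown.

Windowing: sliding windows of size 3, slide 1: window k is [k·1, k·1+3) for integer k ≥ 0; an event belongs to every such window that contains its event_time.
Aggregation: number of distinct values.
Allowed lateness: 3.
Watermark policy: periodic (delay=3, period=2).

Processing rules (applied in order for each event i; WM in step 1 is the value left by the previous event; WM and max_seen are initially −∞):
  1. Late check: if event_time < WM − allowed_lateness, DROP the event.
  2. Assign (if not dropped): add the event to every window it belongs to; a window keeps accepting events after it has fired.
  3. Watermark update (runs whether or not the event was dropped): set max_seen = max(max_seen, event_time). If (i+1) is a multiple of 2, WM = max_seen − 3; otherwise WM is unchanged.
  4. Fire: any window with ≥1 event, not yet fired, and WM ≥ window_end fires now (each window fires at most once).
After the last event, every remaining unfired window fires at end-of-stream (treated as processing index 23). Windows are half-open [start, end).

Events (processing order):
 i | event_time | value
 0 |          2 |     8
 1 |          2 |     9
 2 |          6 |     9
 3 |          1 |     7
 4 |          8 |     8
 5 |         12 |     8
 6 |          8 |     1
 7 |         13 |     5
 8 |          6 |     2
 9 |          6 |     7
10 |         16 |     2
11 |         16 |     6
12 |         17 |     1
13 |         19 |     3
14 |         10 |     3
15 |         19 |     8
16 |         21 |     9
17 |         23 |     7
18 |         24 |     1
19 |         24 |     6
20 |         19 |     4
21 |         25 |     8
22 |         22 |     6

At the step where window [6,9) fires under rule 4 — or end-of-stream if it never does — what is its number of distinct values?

2

i=0 t=2 v=8: → [2,5),[1,4),[0,3); WM=−∞
i=1 t=2 v=9: → [2,5),[1,4),[0,3); WM=-1
i=2 t=6 v=9: → [6,9),[5,8),[4,7); WM=-1
i=3 t=1 v=7: → [1,4),[0,3); WM=3; [0,3) fires=3
i=4 t=8 v=8: → [8,11),[7,10),[6,9); WM=3
i=5 t=12 v=8: → [12,15),[11,14),[10,13); WM=9; [1,4) fires=3 [2,5) fires=2 [4,7) fires=1 [5,8) fires=1 [6,9) fires=2
i=6 t=8 v=1: → [8,11),[7,10),[6,9); WM=9
i=7 t=13 v=5: → [13,16),[12,15),[11,14); WM=10; [7,10) fires=2
i=8 t=6 v=2: DROP (t<10-3); WM=10
i=9 t=6 v=7: DROP (t<10-3); WM=10
i=10 t=16 v=2: → [16,19),[15,18),[14,17); WM=10
i=11 t=16 v=6: → [16,19),[15,18),[14,17); WM=13; [8,11) fires=2 [10,13) fires=1
i=12 t=17 v=1: → [17,20),[16,19),[15,18); WM=13
i=13 t=19 v=3: → [19,22),[18,21),[17,20); WM=16; [11,14) fires=2 [12,15) fires=2 [13,16) fires=1
i=14 t=10 v=3: DROP (t<16-3); WM=16
i=15 t=19 v=8: → [19,22),[18,21),[17,20); WM=16
i=16 t=21 v=9: → [21,24),[20,23),[19,22); WM=16
i=17 t=23 v=7: → [23,26),[22,25),[21,24); WM=20; [14,17) fires=2 [15,18) fires=3 [16,19) fires=3 [17,20) fires=3
i=18 t=24 v=1: → [24,27),[23,26),[22,25); WM=20
i=19 t=24 v=6: → [24,27),[23,26),[22,25); WM=21; [18,21) fires=2
i=20 t=19 v=4: → [19,22),[18,21),[17,20); WM=21
i=21 t=25 v=8: → [25,28),[24,27),[23,26); WM=22; [19,22) fires=4
i=22 t=22 v=6: → [22,25),[21,24),[20,23); WM=22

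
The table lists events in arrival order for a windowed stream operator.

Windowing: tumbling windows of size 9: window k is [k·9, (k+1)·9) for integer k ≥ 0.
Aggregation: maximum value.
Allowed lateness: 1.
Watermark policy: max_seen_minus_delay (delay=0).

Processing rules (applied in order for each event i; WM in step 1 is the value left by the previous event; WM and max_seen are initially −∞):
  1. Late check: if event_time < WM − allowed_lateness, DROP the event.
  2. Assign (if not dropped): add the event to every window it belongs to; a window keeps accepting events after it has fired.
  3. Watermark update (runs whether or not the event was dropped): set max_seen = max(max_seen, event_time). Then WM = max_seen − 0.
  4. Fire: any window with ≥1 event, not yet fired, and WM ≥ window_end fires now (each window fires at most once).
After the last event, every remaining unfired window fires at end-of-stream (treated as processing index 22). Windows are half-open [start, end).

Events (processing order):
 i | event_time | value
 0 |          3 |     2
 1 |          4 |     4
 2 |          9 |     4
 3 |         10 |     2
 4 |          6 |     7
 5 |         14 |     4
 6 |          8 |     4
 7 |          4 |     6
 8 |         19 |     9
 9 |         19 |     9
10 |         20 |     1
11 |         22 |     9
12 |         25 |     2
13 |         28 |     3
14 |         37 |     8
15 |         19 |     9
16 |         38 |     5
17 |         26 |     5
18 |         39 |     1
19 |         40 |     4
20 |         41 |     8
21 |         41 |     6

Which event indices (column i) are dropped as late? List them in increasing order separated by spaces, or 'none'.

4 6 7 15 17

i=0 t=3 v=2: → [0,9); WM=3
i=1 t=4 v=4: → [0,9); WM=4
i=2 t=9 v=4: → [9,18); WM=9; [0,9) fires=4
i=3 t=10 v=2: → [9,18); WM=10
i=4 t=6 v=7: DROP (t<10-1); WM=10
i=5 t=14 v=4: → [9,18); WM=14
i=6 t=8 v=4: DROP (t<14-1); WM=14
i=7 t=4 v=6: DROP (t<14-1); WM=14
i=8 t=19 v=9: → [18,27); WM=19; [9,18) fires=4
i=9 t=19 v=9: → [18,27); WM=19
i=10 t=20 v=1: → [18,27); WM=20
i=11 t=22 v=9: → [18,27); WM=22
i=12 t=25 v=2: → [18,27); WM=25
i=13 t=28 v=3: → [27,36); WM=28; [18,27) fires=9
i=14 t=37 v=8: → [36,45); WM=37; [27,36) fires=3
i=15 t=19 v=9: DROP (t<37-1); WM=37
i=16 t=38 v=5: → [36,45); WM=38
i=17 t=26 v=5: DROP (t<38-1); WM=38
i=18 t=39 v=1: → [36,45); WM=39
i=19 t=40 v=4: → [36,45); WM=40
i=20 t=41 v=8: → [36,45); WM=41
i=21 t=41 v=6: → [36,45); WM=41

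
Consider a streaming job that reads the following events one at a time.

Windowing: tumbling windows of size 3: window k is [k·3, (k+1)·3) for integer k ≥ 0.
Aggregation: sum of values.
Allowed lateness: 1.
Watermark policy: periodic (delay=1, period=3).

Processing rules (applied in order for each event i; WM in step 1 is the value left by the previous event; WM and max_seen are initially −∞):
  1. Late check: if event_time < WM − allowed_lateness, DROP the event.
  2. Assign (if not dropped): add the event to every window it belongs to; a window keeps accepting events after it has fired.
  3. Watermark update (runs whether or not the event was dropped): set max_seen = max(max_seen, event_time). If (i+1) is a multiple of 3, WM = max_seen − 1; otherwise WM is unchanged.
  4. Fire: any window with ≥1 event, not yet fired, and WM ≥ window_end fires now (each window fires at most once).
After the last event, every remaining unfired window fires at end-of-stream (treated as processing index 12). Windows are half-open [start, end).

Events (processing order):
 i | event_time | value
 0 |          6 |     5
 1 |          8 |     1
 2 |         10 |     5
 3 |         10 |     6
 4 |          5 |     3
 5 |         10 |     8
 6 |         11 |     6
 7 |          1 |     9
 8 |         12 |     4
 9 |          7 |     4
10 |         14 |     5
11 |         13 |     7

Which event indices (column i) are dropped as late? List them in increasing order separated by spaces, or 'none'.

4 7 9

i=0 t=6 v=5: → [6,9); WM=−∞
i=1 t=8 v=1: → [6,9); WM=−∞
i=2 t=10 v=5: → [9,12); WM=9; [6,9) fires=6
i=3 t=10 v=6: → [9,12); WM=9
i=4 t=5 v=3: DROP (t<9-1); WM=9
i=5 t=10 v=8: → [9,12); WM=9
i=6 t=11 v=6: → [9,12); WM=9
i=7 t=1 v=9: DROP (t<9-1); WM=9
i=8 t=12 v=4: → [12,15); WM=11
i=9 t=7 v=4: DROP (t<11-1); WM=11
i=10 t=14 v=5: → [12,15); WM=11
i=11 t=13 v=7: → [12,15); WM=13; [9,12) fires=25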